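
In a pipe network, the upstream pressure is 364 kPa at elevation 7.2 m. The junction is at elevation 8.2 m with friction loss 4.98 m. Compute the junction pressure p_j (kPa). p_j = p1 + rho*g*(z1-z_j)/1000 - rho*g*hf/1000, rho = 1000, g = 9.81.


Junction pressure: p_j = p1 + rho*g*(z1 - z_j)/1000 - rho*g*hf/1000.
Elevation term = 1000*9.81*(7.2 - 8.2)/1000 = -9.81 kPa.
Friction term = 1000*9.81*4.98/1000 = 48.854 kPa.
p_j = 364 + -9.81 - 48.854 = 305.34 kPa.

305.34


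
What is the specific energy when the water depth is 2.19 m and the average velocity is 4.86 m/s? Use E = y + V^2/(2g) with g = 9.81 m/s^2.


Specific energy E = y + V^2/(2g).
Velocity head = V^2/(2g) = 4.86^2 / (2*9.81) = 23.6196 / 19.62 = 1.2039 m.
E = 2.19 + 1.2039 = 3.3939 m.

3.3939


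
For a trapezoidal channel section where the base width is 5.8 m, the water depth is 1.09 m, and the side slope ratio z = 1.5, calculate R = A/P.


For a trapezoidal section with side slope z:
A = (b + z*y)*y = (5.8 + 1.5*1.09)*1.09 = 8.104 m^2.
P = b + 2*y*sqrt(1 + z^2) = 5.8 + 2*1.09*sqrt(1 + 1.5^2) = 9.73 m.
R = A/P = 8.104 / 9.73 = 0.8329 m.

0.8329


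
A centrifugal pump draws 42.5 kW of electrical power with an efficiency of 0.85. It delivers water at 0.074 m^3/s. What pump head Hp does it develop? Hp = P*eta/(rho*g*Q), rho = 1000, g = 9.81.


Pump head formula: Hp = P * eta / (rho * g * Q).
Numerator: P * eta = 42.5 * 1000 * 0.85 = 36125.0 W.
Denominator: rho * g * Q = 1000 * 9.81 * 0.074 = 725.94.
Hp = 36125.0 / 725.94 = 49.76 m.

49.76


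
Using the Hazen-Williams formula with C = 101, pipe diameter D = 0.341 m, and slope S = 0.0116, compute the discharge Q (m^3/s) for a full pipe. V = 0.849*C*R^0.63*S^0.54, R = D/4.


For a full circular pipe, R = D/4 = 0.341/4 = 0.0853 m.
V = 0.849 * 101 * 0.0853^0.63 * 0.0116^0.54
  = 0.849 * 101 * 0.212001 * 0.090117
  = 1.6382 m/s.
Pipe area A = pi*D^2/4 = pi*0.341^2/4 = 0.0913 m^2.
Q = A * V = 0.0913 * 1.6382 = 0.1496 m^3/s.

0.1496


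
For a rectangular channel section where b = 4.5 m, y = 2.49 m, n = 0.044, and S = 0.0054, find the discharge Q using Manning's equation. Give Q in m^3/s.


For a rectangular channel, the cross-sectional area A = b * y = 4.5 * 2.49 = 11.21 m^2.
The wetted perimeter P = b + 2y = 4.5 + 2*2.49 = 9.48 m.
Hydraulic radius R = A/P = 11.21/9.48 = 1.182 m.
Velocity V = (1/n)*R^(2/3)*S^(1/2) = (1/0.044)*1.182^(2/3)*0.0054^(1/2) = 1.867 m/s.
Discharge Q = A * V = 11.21 * 1.867 = 20.92 m^3/s.

20.92


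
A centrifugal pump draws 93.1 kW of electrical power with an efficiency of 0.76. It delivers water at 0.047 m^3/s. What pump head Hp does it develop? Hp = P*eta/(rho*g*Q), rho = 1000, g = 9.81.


Pump head formula: Hp = P * eta / (rho * g * Q).
Numerator: P * eta = 93.1 * 1000 * 0.76 = 70756.0 W.
Denominator: rho * g * Q = 1000 * 9.81 * 0.047 = 461.07.
Hp = 70756.0 / 461.07 = 153.46 m.

153.46


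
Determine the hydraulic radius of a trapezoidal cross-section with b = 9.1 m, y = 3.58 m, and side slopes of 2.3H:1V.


For a trapezoidal section with side slope z:
A = (b + z*y)*y = (9.1 + 2.3*3.58)*3.58 = 62.056 m^2.
P = b + 2*y*sqrt(1 + z^2) = 9.1 + 2*3.58*sqrt(1 + 2.3^2) = 27.057 m.
R = A/P = 62.056 / 27.057 = 2.2935 m.

2.2935


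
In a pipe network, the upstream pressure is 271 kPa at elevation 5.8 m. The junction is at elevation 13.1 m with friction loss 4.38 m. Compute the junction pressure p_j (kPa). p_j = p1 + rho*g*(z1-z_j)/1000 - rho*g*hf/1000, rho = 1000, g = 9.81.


Junction pressure: p_j = p1 + rho*g*(z1 - z_j)/1000 - rho*g*hf/1000.
Elevation term = 1000*9.81*(5.8 - 13.1)/1000 = -71.613 kPa.
Friction term = 1000*9.81*4.38/1000 = 42.968 kPa.
p_j = 271 + -71.613 - 42.968 = 156.42 kPa.

156.42


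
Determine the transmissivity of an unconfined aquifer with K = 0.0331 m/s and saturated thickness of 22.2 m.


Transmissivity is defined as T = K * h.
T = 0.0331 * 22.2
  = 0.7348 m^2/s.

0.7348


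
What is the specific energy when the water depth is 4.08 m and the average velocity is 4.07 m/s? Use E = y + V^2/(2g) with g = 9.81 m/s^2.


Specific energy E = y + V^2/(2g).
Velocity head = V^2/(2g) = 4.07^2 / (2*9.81) = 16.5649 / 19.62 = 0.8443 m.
E = 4.08 + 0.8443 = 4.9243 m.

4.9243


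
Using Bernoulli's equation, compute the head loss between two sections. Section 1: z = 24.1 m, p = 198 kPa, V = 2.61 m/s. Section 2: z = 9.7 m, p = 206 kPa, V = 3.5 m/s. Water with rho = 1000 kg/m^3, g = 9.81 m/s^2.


Total head at each section: H = z + p/(rho*g) + V^2/(2g).
H1 = 24.1 + 198*1000/(1000*9.81) + 2.61^2/(2*9.81)
   = 24.1 + 20.183 + 0.3472
   = 44.631 m.
H2 = 9.7 + 206*1000/(1000*9.81) + 3.5^2/(2*9.81)
   = 9.7 + 20.999 + 0.6244
   = 31.323 m.
h_L = H1 - H2 = 44.631 - 31.323 = 13.307 m.

13.307


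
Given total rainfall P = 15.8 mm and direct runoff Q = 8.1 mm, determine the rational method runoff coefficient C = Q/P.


The runoff coefficient C = runoff depth / rainfall depth.
C = 8.1 / 15.8
  = 0.5127.

0.5127


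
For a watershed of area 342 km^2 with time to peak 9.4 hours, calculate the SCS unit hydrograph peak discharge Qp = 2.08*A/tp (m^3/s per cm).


SCS formula: Qp = 2.08 * A / tp.
Qp = 2.08 * 342 / 9.4
   = 711.36 / 9.4
   = 75.68 m^3/s per cm.

75.68


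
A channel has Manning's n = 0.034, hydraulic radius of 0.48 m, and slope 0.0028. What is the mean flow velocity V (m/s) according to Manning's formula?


Manning's equation gives V = (1/n) * R^(2/3) * S^(1/2).
First, compute R^(2/3) = 0.48^(2/3) = 0.613.
Next, S^(1/2) = 0.0028^(1/2) = 0.052915.
Then 1/n = 1/0.034 = 29.41.
V = 29.41 * 0.613 * 0.052915 = 0.9541 m/s.

0.9541


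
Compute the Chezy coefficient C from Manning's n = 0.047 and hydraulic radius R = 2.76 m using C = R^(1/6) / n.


The Chezy coefficient relates to Manning's n through C = R^(1/6) / n.
R^(1/6) = 2.76^(1/6) = 1.184363.
C = 1.184363 / 0.047 = 25.2 m^(1/2)/s.

25.2


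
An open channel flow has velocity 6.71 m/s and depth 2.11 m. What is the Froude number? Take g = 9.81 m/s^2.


The Froude number is defined as Fr = V / sqrt(g*y).
g*y = 9.81 * 2.11 = 20.6991.
sqrt(g*y) = sqrt(20.6991) = 4.5496.
Fr = 6.71 / 4.5496 = 1.4748.

1.4748


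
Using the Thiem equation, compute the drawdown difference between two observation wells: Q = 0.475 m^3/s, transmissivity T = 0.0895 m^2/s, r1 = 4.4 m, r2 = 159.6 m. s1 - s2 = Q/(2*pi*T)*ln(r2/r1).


Thiem equation: s1 - s2 = Q/(2*pi*T) * ln(r2/r1).
ln(r2/r1) = ln(159.6/4.4) = 3.5911.
Q/(2*pi*T) = 0.475 / (2*pi*0.0895) = 0.475 / 0.5623 = 0.8447.
s1 - s2 = 0.8447 * 3.5911 = 3.0333 m.

3.0333


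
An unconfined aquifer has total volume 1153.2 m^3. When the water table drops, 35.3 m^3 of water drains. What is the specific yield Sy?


Specific yield Sy = Volume drained / Total volume.
Sy = 35.3 / 1153.2
   = 0.0306.

0.0306


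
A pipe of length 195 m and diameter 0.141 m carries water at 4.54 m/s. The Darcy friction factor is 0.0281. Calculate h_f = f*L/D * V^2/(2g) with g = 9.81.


Darcy-Weisbach equation: h_f = f * (L/D) * V^2/(2g).
f * L/D = 0.0281 * 195/0.141 = 38.8617.
V^2/(2g) = 4.54^2 / (2*9.81) = 20.6116 / 19.62 = 1.0505 m.
h_f = 38.8617 * 1.0505 = 40.826 m.

40.826


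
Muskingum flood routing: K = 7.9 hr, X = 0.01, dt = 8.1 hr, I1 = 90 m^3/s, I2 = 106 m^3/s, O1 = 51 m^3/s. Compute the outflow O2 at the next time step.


Muskingum coefficients:
denom = 2*K*(1-X) + dt = 2*7.9*(1-0.01) + 8.1 = 23.742.
C0 = (dt - 2*K*X)/denom = (8.1 - 2*7.9*0.01)/23.742 = 0.3345.
C1 = (dt + 2*K*X)/denom = (8.1 + 2*7.9*0.01)/23.742 = 0.3478.
C2 = (2*K*(1-X) - dt)/denom = 0.3177.
O2 = C0*I2 + C1*I1 + C2*O1
   = 0.3345*106 + 0.3478*90 + 0.3177*51
   = 82.96 m^3/s.

82.96


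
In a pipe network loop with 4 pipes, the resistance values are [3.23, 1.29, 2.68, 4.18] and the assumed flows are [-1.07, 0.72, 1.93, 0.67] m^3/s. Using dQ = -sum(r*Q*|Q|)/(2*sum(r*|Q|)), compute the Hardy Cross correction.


Numerator terms (r*Q*|Q|): 3.23*-1.07*|-1.07| = -3.698; 1.29*0.72*|0.72| = 0.6687; 2.68*1.93*|1.93| = 9.9827; 4.18*0.67*|0.67| = 1.8764.
Sum of numerator = 8.8298.
Denominator terms (r*|Q|): 3.23*|-1.07| = 3.4561; 1.29*|0.72| = 0.9288; 2.68*|1.93| = 5.1724; 4.18*|0.67| = 2.8006.
2 * sum of denominator = 2 * 12.3579 = 24.7158.
dQ = -8.8298 / 24.7158 = -0.3573 m^3/s.

-0.3573


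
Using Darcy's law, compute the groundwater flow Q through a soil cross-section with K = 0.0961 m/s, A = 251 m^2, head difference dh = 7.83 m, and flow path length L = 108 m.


Darcy's law: Q = K * A * i, where i = dh/L.
Hydraulic gradient i = 7.83 / 108 = 0.0725.
Q = 0.0961 * 251 * 0.0725
  = 1.7488 m^3/s.

1.7488


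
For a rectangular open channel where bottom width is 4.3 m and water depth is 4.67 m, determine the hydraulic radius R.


For a rectangular section:
Flow area A = b * y = 4.3 * 4.67 = 20.08 m^2.
Wetted perimeter P = b + 2y = 4.3 + 2*4.67 = 13.64 m.
Hydraulic radius R = A/P = 20.08 / 13.64 = 1.4722 m.

1.4722


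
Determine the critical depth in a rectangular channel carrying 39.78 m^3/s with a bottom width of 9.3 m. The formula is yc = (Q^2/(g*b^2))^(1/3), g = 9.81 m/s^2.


Using yc = (Q^2 / (g * b^2))^(1/3):
Q^2 = 39.78^2 = 1582.45.
g * b^2 = 9.81 * 9.3^2 = 9.81 * 86.49 = 848.47.
Q^2 / (g*b^2) = 1582.45 / 848.47 = 1.8651.
yc = 1.8651^(1/3) = 1.2309 m.

1.2309


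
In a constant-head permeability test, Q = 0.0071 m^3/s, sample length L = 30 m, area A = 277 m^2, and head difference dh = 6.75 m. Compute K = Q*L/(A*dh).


From K = Q*L / (A*dh):
Numerator: Q*L = 0.0071 * 30 = 0.213.
Denominator: A*dh = 277 * 6.75 = 1869.75.
K = 0.213 / 1869.75 = 0.000114 m/s.

0.000114


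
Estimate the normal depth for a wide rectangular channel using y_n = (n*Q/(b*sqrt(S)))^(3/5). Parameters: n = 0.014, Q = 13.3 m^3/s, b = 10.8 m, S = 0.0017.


We use the wide-channel approximation y_n = (n*Q/(b*sqrt(S)))^(3/5).
sqrt(S) = sqrt(0.0017) = 0.041231.
Numerator: n*Q = 0.014 * 13.3 = 0.1862.
Denominator: b*sqrt(S) = 10.8 * 0.041231 = 0.445295.
arg = 0.4181.
y_n = 0.4181^(3/5) = 0.5927 m.

0.5927


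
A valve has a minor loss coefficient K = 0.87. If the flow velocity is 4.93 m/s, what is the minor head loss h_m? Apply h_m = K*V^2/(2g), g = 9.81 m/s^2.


Minor loss formula: h_m = K * V^2/(2g).
V^2 = 4.93^2 = 24.3049.
V^2/(2g) = 24.3049 / 19.62 = 1.2388 m.
h_m = 0.87 * 1.2388 = 1.0777 m.

1.0777


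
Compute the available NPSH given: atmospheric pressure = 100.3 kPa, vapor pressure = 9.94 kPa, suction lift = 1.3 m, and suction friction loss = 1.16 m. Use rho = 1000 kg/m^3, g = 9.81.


NPSHa = p_atm/(rho*g) - z_s - hf_s - p_vap/(rho*g).
p_atm/(rho*g) = 100.3*1000 / (1000*9.81) = 10.224 m.
p_vap/(rho*g) = 9.94*1000 / (1000*9.81) = 1.013 m.
NPSHa = 10.224 - 1.3 - 1.16 - 1.013
      = 6.75 m.

6.75


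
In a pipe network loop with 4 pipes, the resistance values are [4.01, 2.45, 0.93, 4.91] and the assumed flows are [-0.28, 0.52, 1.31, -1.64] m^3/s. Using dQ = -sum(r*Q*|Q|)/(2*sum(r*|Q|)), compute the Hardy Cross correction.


Numerator terms (r*Q*|Q|): 4.01*-0.28*|-0.28| = -0.3144; 2.45*0.52*|0.52| = 0.6625; 0.93*1.31*|1.31| = 1.596; 4.91*-1.64*|-1.64| = -13.2059.
Sum of numerator = -11.2619.
Denominator terms (r*|Q|): 4.01*|-0.28| = 1.1228; 2.45*|0.52| = 1.274; 0.93*|1.31| = 1.2183; 4.91*|-1.64| = 8.0524.
2 * sum of denominator = 2 * 11.6675 = 23.335.
dQ = --11.2619 / 23.335 = 0.4826 m^3/s.

0.4826


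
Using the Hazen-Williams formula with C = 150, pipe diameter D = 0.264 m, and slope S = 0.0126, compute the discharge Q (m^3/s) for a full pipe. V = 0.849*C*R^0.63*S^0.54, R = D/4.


For a full circular pipe, R = D/4 = 0.264/4 = 0.066 m.
V = 0.849 * 150 * 0.066^0.63 * 0.0126^0.54
  = 0.849 * 150 * 0.180432 * 0.094232
  = 2.1653 m/s.
Pipe area A = pi*D^2/4 = pi*0.264^2/4 = 0.0547 m^2.
Q = A * V = 0.0547 * 2.1653 = 0.1185 m^3/s.

0.1185


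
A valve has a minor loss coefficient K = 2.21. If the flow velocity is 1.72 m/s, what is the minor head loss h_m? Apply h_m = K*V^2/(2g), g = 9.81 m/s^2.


Minor loss formula: h_m = K * V^2/(2g).
V^2 = 1.72^2 = 2.9584.
V^2/(2g) = 2.9584 / 19.62 = 0.1508 m.
h_m = 2.21 * 0.1508 = 0.3332 m.

0.3332


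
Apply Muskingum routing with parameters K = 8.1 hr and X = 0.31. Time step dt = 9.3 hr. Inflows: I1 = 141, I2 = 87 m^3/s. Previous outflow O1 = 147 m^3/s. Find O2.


Muskingum coefficients:
denom = 2*K*(1-X) + dt = 2*8.1*(1-0.31) + 9.3 = 20.478.
C0 = (dt - 2*K*X)/denom = (9.3 - 2*8.1*0.31)/20.478 = 0.2089.
C1 = (dt + 2*K*X)/denom = (9.3 + 2*8.1*0.31)/20.478 = 0.6994.
C2 = (2*K*(1-X) - dt)/denom = 0.0917.
O2 = C0*I2 + C1*I1 + C2*O1
   = 0.2089*87 + 0.6994*141 + 0.0917*147
   = 130.27 m^3/s.

130.27


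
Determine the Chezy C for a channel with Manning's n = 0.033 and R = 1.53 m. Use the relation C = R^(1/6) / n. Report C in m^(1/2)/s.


The Chezy coefficient relates to Manning's n through C = R^(1/6) / n.
R^(1/6) = 1.53^(1/6) = 1.07345.
C = 1.07345 / 0.033 = 32.53 m^(1/2)/s.

32.53


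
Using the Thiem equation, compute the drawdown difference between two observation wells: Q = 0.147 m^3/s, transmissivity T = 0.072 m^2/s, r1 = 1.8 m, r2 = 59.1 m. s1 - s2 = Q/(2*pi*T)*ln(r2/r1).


Thiem equation: s1 - s2 = Q/(2*pi*T) * ln(r2/r1).
ln(r2/r1) = ln(59.1/1.8) = 3.4914.
Q/(2*pi*T) = 0.147 / (2*pi*0.072) = 0.147 / 0.4524 = 0.3249.
s1 - s2 = 0.3249 * 3.4914 = 1.1345 m.

1.1345


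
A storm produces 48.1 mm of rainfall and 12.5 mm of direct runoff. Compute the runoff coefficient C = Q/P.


The runoff coefficient C = runoff depth / rainfall depth.
C = 12.5 / 48.1
  = 0.2599.

0.2599


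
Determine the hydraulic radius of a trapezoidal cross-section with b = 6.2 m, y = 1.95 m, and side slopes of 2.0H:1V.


For a trapezoidal section with side slope z:
A = (b + z*y)*y = (6.2 + 2.0*1.95)*1.95 = 19.695 m^2.
P = b + 2*y*sqrt(1 + z^2) = 6.2 + 2*1.95*sqrt(1 + 2.0^2) = 14.921 m.
R = A/P = 19.695 / 14.921 = 1.32 m.

1.32


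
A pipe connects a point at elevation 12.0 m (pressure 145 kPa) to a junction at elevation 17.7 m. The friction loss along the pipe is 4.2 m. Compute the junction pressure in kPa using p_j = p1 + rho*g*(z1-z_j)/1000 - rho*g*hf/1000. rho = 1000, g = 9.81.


Junction pressure: p_j = p1 + rho*g*(z1 - z_j)/1000 - rho*g*hf/1000.
Elevation term = 1000*9.81*(12.0 - 17.7)/1000 = -55.917 kPa.
Friction term = 1000*9.81*4.2/1000 = 41.202 kPa.
p_j = 145 + -55.917 - 41.202 = 47.88 kPa.

47.88


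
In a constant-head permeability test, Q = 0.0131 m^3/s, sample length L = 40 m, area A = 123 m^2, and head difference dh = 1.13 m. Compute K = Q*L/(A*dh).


From K = Q*L / (A*dh):
Numerator: Q*L = 0.0131 * 40 = 0.524.
Denominator: A*dh = 123 * 1.13 = 138.99.
K = 0.524 / 138.99 = 0.00377 m/s.

0.00377


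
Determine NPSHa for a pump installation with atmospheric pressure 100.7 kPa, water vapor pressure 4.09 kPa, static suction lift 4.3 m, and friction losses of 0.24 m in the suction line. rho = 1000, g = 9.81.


NPSHa = p_atm/(rho*g) - z_s - hf_s - p_vap/(rho*g).
p_atm/(rho*g) = 100.7*1000 / (1000*9.81) = 10.265 m.
p_vap/(rho*g) = 4.09*1000 / (1000*9.81) = 0.417 m.
NPSHa = 10.265 - 4.3 - 0.24 - 0.417
      = 5.31 m.

5.31


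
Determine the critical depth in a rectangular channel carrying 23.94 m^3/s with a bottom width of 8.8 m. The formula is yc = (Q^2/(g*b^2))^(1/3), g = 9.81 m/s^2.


Using yc = (Q^2 / (g * b^2))^(1/3):
Q^2 = 23.94^2 = 573.12.
g * b^2 = 9.81 * 8.8^2 = 9.81 * 77.44 = 759.69.
Q^2 / (g*b^2) = 573.12 / 759.69 = 0.7544.
yc = 0.7544^(1/3) = 0.9103 m.

0.9103


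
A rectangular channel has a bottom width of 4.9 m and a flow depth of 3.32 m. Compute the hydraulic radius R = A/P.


For a rectangular section:
Flow area A = b * y = 4.9 * 3.32 = 16.27 m^2.
Wetted perimeter P = b + 2y = 4.9 + 2*3.32 = 11.54 m.
Hydraulic radius R = A/P = 16.27 / 11.54 = 1.4097 m.

1.4097


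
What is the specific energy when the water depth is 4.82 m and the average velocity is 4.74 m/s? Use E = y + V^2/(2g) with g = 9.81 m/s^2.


Specific energy E = y + V^2/(2g).
Velocity head = V^2/(2g) = 4.74^2 / (2*9.81) = 22.4676 / 19.62 = 1.1451 m.
E = 4.82 + 1.1451 = 5.9651 m.

5.9651


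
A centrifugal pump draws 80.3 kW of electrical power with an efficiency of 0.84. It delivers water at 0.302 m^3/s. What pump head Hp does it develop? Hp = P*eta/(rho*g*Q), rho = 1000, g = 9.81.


Pump head formula: Hp = P * eta / (rho * g * Q).
Numerator: P * eta = 80.3 * 1000 * 0.84 = 67452.0 W.
Denominator: rho * g * Q = 1000 * 9.81 * 0.302 = 2962.62.
Hp = 67452.0 / 2962.62 = 22.77 m.

22.77


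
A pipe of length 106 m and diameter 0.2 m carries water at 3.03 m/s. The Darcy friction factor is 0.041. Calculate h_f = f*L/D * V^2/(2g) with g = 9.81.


Darcy-Weisbach equation: h_f = f * (L/D) * V^2/(2g).
f * L/D = 0.041 * 106/0.2 = 21.73.
V^2/(2g) = 3.03^2 / (2*9.81) = 9.1809 / 19.62 = 0.4679 m.
h_f = 21.73 * 0.4679 = 10.168 m.

10.168


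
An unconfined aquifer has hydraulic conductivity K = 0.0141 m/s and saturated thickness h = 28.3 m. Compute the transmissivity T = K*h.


Transmissivity is defined as T = K * h.
T = 0.0141 * 28.3
  = 0.399 m^2/s.

0.399


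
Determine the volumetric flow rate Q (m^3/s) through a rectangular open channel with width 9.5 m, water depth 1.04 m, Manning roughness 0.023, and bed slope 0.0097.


For a rectangular channel, the cross-sectional area A = b * y = 9.5 * 1.04 = 9.88 m^2.
The wetted perimeter P = b + 2y = 9.5 + 2*1.04 = 11.58 m.
Hydraulic radius R = A/P = 9.88/11.58 = 0.8532 m.
Velocity V = (1/n)*R^(2/3)*S^(1/2) = (1/0.023)*0.8532^(2/3)*0.0097^(1/2) = 3.852 m/s.
Discharge Q = A * V = 9.88 * 3.852 = 38.058 m^3/s.

38.058


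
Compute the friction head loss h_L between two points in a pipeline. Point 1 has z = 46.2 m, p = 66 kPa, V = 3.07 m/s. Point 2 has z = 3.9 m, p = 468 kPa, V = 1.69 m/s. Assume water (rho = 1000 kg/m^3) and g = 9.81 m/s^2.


Total head at each section: H = z + p/(rho*g) + V^2/(2g).
H1 = 46.2 + 66*1000/(1000*9.81) + 3.07^2/(2*9.81)
   = 46.2 + 6.728 + 0.4804
   = 53.408 m.
H2 = 3.9 + 468*1000/(1000*9.81) + 1.69^2/(2*9.81)
   = 3.9 + 47.706 + 0.1456
   = 51.752 m.
h_L = H1 - H2 = 53.408 - 51.752 = 1.656 m.

1.656


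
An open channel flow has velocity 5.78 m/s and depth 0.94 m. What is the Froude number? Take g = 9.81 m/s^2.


The Froude number is defined as Fr = V / sqrt(g*y).
g*y = 9.81 * 0.94 = 9.2214.
sqrt(g*y) = sqrt(9.2214) = 3.0367.
Fr = 5.78 / 3.0367 = 1.9034.

1.9034


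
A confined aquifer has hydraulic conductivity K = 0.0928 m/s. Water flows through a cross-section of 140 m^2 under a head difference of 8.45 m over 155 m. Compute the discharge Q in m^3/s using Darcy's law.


Darcy's law: Q = K * A * i, where i = dh/L.
Hydraulic gradient i = 8.45 / 155 = 0.054516.
Q = 0.0928 * 140 * 0.054516
  = 0.7083 m^3/s.

0.7083


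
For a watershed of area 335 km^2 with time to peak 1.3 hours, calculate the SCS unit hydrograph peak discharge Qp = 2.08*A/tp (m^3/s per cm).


SCS formula: Qp = 2.08 * A / tp.
Qp = 2.08 * 335 / 1.3
   = 696.8 / 1.3
   = 536.0 m^3/s per cm.

536.0


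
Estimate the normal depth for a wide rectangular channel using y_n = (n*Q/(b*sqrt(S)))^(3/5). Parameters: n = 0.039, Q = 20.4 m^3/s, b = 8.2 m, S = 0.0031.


We use the wide-channel approximation y_n = (n*Q/(b*sqrt(S)))^(3/5).
sqrt(S) = sqrt(0.0031) = 0.055678.
Numerator: n*Q = 0.039 * 20.4 = 0.7956.
Denominator: b*sqrt(S) = 8.2 * 0.055678 = 0.45656.
arg = 1.7426.
y_n = 1.7426^(3/5) = 1.3955 m.

1.3955


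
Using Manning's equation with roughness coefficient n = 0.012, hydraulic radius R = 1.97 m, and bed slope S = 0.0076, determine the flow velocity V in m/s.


Manning's equation gives V = (1/n) * R^(2/3) * S^(1/2).
First, compute R^(2/3) = 1.97^(2/3) = 1.5715.
Next, S^(1/2) = 0.0076^(1/2) = 0.087178.
Then 1/n = 1/0.012 = 83.33.
V = 83.33 * 1.5715 * 0.087178 = 11.4166 m/s.

11.4166


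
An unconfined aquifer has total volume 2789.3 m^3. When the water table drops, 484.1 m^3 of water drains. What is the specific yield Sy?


Specific yield Sy = Volume drained / Total volume.
Sy = 484.1 / 2789.3
   = 0.1736.

0.1736


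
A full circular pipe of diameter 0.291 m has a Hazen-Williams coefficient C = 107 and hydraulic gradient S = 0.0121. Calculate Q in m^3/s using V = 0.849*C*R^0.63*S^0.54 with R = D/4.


For a full circular pipe, R = D/4 = 0.291/4 = 0.0727 m.
V = 0.849 * 107 * 0.0727^0.63 * 0.0121^0.54
  = 0.849 * 107 * 0.191847 * 0.092194
  = 1.6068 m/s.
Pipe area A = pi*D^2/4 = pi*0.291^2/4 = 0.0665 m^2.
Q = A * V = 0.0665 * 1.6068 = 0.1069 m^3/s.

0.1069


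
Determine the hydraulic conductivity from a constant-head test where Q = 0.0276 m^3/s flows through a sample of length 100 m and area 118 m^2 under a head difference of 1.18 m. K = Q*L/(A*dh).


From K = Q*L / (A*dh):
Numerator: Q*L = 0.0276 * 100 = 2.76.
Denominator: A*dh = 118 * 1.18 = 139.24.
K = 2.76 / 139.24 = 0.019822 m/s.

0.019822


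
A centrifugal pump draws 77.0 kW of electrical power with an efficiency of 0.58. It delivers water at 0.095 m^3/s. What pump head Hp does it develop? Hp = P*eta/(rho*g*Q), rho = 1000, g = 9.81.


Pump head formula: Hp = P * eta / (rho * g * Q).
Numerator: P * eta = 77.0 * 1000 * 0.58 = 44660.0 W.
Denominator: rho * g * Q = 1000 * 9.81 * 0.095 = 931.95.
Hp = 44660.0 / 931.95 = 47.92 m.

47.92


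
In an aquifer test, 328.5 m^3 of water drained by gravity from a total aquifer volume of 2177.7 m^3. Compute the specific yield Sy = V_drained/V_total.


Specific yield Sy = Volume drained / Total volume.
Sy = 328.5 / 2177.7
   = 0.1508.

0.1508


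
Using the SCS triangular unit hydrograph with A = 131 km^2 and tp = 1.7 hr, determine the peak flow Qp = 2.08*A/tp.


SCS formula: Qp = 2.08 * A / tp.
Qp = 2.08 * 131 / 1.7
   = 272.48 / 1.7
   = 160.28 m^3/s per cm.

160.28


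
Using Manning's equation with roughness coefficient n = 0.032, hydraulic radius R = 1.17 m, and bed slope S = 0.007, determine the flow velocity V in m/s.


Manning's equation gives V = (1/n) * R^(2/3) * S^(1/2).
First, compute R^(2/3) = 1.17^(2/3) = 1.1103.
Next, S^(1/2) = 0.007^(1/2) = 0.083666.
Then 1/n = 1/0.032 = 31.25.
V = 31.25 * 1.1103 * 0.083666 = 2.9031 m/s.

2.9031


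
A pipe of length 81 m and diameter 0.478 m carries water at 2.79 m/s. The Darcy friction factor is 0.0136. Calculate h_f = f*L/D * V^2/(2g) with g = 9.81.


Darcy-Weisbach equation: h_f = f * (L/D) * V^2/(2g).
f * L/D = 0.0136 * 81/0.478 = 2.3046.
V^2/(2g) = 2.79^2 / (2*9.81) = 7.7841 / 19.62 = 0.3967 m.
h_f = 2.3046 * 0.3967 = 0.914 m.

0.914


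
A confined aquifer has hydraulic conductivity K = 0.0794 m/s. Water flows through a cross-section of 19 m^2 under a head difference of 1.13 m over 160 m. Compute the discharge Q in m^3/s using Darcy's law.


Darcy's law: Q = K * A * i, where i = dh/L.
Hydraulic gradient i = 1.13 / 160 = 0.007062.
Q = 0.0794 * 19 * 0.007062
  = 0.0107 m^3/s.

0.0107


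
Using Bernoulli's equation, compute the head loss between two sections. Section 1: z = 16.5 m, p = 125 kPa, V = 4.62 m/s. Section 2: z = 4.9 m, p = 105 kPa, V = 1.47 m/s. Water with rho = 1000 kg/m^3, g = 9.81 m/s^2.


Total head at each section: H = z + p/(rho*g) + V^2/(2g).
H1 = 16.5 + 125*1000/(1000*9.81) + 4.62^2/(2*9.81)
   = 16.5 + 12.742 + 1.0879
   = 30.33 m.
H2 = 4.9 + 105*1000/(1000*9.81) + 1.47^2/(2*9.81)
   = 4.9 + 10.703 + 0.1101
   = 15.714 m.
h_L = H1 - H2 = 30.33 - 15.714 = 14.616 m.

14.616


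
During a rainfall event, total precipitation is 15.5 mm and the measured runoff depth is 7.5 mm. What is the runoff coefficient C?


The runoff coefficient C = runoff depth / rainfall depth.
C = 7.5 / 15.5
  = 0.4839.

0.4839


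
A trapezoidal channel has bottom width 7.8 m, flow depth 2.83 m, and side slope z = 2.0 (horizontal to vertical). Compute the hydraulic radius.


For a trapezoidal section with side slope z:
A = (b + z*y)*y = (7.8 + 2.0*2.83)*2.83 = 38.092 m^2.
P = b + 2*y*sqrt(1 + z^2) = 7.8 + 2*2.83*sqrt(1 + 2.0^2) = 20.456 m.
R = A/P = 38.092 / 20.456 = 1.8621 m.

1.8621


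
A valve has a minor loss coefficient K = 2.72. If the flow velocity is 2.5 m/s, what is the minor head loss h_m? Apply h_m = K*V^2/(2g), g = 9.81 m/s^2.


Minor loss formula: h_m = K * V^2/(2g).
V^2 = 2.5^2 = 6.25.
V^2/(2g) = 6.25 / 19.62 = 0.3186 m.
h_m = 2.72 * 0.3186 = 0.8665 m.

0.8665


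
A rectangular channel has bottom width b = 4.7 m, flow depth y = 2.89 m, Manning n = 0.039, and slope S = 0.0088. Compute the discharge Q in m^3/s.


For a rectangular channel, the cross-sectional area A = b * y = 4.7 * 2.89 = 13.58 m^2.
The wetted perimeter P = b + 2y = 4.7 + 2*2.89 = 10.48 m.
Hydraulic radius R = A/P = 13.58/10.48 = 1.2961 m.
Velocity V = (1/n)*R^(2/3)*S^(1/2) = (1/0.039)*1.2961^(2/3)*0.0088^(1/2) = 2.8593 m/s.
Discharge Q = A * V = 13.58 * 2.8593 = 38.838 m^3/s.

38.838


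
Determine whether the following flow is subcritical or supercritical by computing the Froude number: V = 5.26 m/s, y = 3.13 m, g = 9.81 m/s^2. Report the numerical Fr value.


The Froude number is defined as Fr = V / sqrt(g*y).
g*y = 9.81 * 3.13 = 30.7053.
sqrt(g*y) = sqrt(30.7053) = 5.5412.
Fr = 5.26 / 5.5412 = 0.9492.
Since Fr < 1, the flow is subcritical.

0.9492


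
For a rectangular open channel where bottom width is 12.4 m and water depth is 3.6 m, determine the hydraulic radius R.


For a rectangular section:
Flow area A = b * y = 12.4 * 3.6 = 44.64 m^2.
Wetted perimeter P = b + 2y = 12.4 + 2*3.6 = 19.6 m.
Hydraulic radius R = A/P = 44.64 / 19.6 = 2.2776 m.

2.2776


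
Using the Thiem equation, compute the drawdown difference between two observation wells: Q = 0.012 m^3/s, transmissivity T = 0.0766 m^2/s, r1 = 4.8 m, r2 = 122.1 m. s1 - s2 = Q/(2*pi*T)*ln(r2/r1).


Thiem equation: s1 - s2 = Q/(2*pi*T) * ln(r2/r1).
ln(r2/r1) = ln(122.1/4.8) = 3.2362.
Q/(2*pi*T) = 0.012 / (2*pi*0.0766) = 0.012 / 0.4813 = 0.0249.
s1 - s2 = 0.0249 * 3.2362 = 0.0807 m.

0.0807


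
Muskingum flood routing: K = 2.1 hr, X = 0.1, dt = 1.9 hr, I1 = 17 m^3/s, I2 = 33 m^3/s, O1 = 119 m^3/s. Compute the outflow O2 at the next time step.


Muskingum coefficients:
denom = 2*K*(1-X) + dt = 2*2.1*(1-0.1) + 1.9 = 5.68.
C0 = (dt - 2*K*X)/denom = (1.9 - 2*2.1*0.1)/5.68 = 0.2606.
C1 = (dt + 2*K*X)/denom = (1.9 + 2*2.1*0.1)/5.68 = 0.4085.
C2 = (2*K*(1-X) - dt)/denom = 0.331.
O2 = C0*I2 + C1*I1 + C2*O1
   = 0.2606*33 + 0.4085*17 + 0.331*119
   = 54.93 m^3/s.

54.93


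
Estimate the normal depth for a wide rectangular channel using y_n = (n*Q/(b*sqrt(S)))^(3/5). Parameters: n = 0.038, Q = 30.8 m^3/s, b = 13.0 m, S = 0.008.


We use the wide-channel approximation y_n = (n*Q/(b*sqrt(S)))^(3/5).
sqrt(S) = sqrt(0.008) = 0.089443.
Numerator: n*Q = 0.038 * 30.8 = 1.1704.
Denominator: b*sqrt(S) = 13.0 * 0.089443 = 1.162759.
arg = 1.0066.
y_n = 1.0066^(3/5) = 1.0039 m.

1.0039


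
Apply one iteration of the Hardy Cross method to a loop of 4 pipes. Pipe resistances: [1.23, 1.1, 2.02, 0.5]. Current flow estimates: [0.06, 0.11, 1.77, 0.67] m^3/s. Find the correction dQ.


Numerator terms (r*Q*|Q|): 1.23*0.06*|0.06| = 0.0044; 1.1*0.11*|0.11| = 0.0133; 2.02*1.77*|1.77| = 6.3285; 0.5*0.67*|0.67| = 0.2245.
Sum of numerator = 6.5706.
Denominator terms (r*|Q|): 1.23*|0.06| = 0.0738; 1.1*|0.11| = 0.121; 2.02*|1.77| = 3.5754; 0.5*|0.67| = 0.335.
2 * sum of denominator = 2 * 4.1052 = 8.2104.
dQ = -6.5706 / 8.2104 = -0.8003 m^3/s.

-0.8003


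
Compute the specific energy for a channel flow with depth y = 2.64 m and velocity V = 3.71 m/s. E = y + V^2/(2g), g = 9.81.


Specific energy E = y + V^2/(2g).
Velocity head = V^2/(2g) = 3.71^2 / (2*9.81) = 13.7641 / 19.62 = 0.7015 m.
E = 2.64 + 0.7015 = 3.3415 m.

3.3415


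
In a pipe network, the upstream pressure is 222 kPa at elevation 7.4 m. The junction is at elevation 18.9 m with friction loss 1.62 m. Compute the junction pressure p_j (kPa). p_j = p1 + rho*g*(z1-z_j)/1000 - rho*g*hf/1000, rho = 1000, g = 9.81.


Junction pressure: p_j = p1 + rho*g*(z1 - z_j)/1000 - rho*g*hf/1000.
Elevation term = 1000*9.81*(7.4 - 18.9)/1000 = -112.815 kPa.
Friction term = 1000*9.81*1.62/1000 = 15.892 kPa.
p_j = 222 + -112.815 - 15.892 = 93.29 kPa.

93.29


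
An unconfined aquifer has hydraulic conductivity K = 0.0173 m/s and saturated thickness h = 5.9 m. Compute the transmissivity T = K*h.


Transmissivity is defined as T = K * h.
T = 0.0173 * 5.9
  = 0.1021 m^2/s.

0.1021


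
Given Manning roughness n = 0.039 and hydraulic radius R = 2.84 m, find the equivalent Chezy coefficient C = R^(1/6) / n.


The Chezy coefficient relates to Manning's n through C = R^(1/6) / n.
R^(1/6) = 2.84^(1/6) = 1.190017.
C = 1.190017 / 0.039 = 30.51 m^(1/2)/s.

30.51


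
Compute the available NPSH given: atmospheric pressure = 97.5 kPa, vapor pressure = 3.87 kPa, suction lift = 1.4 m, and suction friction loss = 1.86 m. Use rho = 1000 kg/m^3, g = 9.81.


NPSHa = p_atm/(rho*g) - z_s - hf_s - p_vap/(rho*g).
p_atm/(rho*g) = 97.5*1000 / (1000*9.81) = 9.939 m.
p_vap/(rho*g) = 3.87*1000 / (1000*9.81) = 0.394 m.
NPSHa = 9.939 - 1.4 - 1.86 - 0.394
      = 6.28 m.

6.28


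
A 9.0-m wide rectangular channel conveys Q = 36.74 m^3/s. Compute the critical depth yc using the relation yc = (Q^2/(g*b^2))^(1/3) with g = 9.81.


Using yc = (Q^2 / (g * b^2))^(1/3):
Q^2 = 36.74^2 = 1349.83.
g * b^2 = 9.81 * 9.0^2 = 9.81 * 81.0 = 794.61.
Q^2 / (g*b^2) = 1349.83 / 794.61 = 1.6987.
yc = 1.6987^(1/3) = 1.1932 m.

1.1932


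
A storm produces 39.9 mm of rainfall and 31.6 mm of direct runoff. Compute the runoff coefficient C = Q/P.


The runoff coefficient C = runoff depth / rainfall depth.
C = 31.6 / 39.9
  = 0.792.

0.792


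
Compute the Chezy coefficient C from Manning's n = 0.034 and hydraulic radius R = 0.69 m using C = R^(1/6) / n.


The Chezy coefficient relates to Manning's n through C = R^(1/6) / n.
R^(1/6) = 0.69^(1/6) = 0.94003.
C = 0.94003 / 0.034 = 27.65 m^(1/2)/s.

27.65


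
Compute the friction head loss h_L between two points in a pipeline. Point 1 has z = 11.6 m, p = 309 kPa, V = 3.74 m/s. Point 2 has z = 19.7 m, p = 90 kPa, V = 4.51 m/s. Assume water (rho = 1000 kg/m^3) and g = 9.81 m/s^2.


Total head at each section: H = z + p/(rho*g) + V^2/(2g).
H1 = 11.6 + 309*1000/(1000*9.81) + 3.74^2/(2*9.81)
   = 11.6 + 31.498 + 0.7129
   = 43.811 m.
H2 = 19.7 + 90*1000/(1000*9.81) + 4.51^2/(2*9.81)
   = 19.7 + 9.174 + 1.0367
   = 29.911 m.
h_L = H1 - H2 = 43.811 - 29.911 = 13.9 m.

13.9


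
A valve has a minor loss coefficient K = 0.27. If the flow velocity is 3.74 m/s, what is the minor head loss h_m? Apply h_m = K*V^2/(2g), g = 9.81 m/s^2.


Minor loss formula: h_m = K * V^2/(2g).
V^2 = 3.74^2 = 13.9876.
V^2/(2g) = 13.9876 / 19.62 = 0.7129 m.
h_m = 0.27 * 0.7129 = 0.1925 m.

0.1925


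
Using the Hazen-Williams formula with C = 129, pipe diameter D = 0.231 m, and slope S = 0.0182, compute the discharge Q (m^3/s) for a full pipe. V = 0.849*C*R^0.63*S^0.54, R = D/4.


For a full circular pipe, R = D/4 = 0.231/4 = 0.0578 m.
V = 0.849 * 129 * 0.0578^0.63 * 0.0182^0.54
  = 0.849 * 129 * 0.165874 * 0.114931
  = 2.0879 m/s.
Pipe area A = pi*D^2/4 = pi*0.231^2/4 = 0.0419 m^2.
Q = A * V = 0.0419 * 2.0879 = 0.0875 m^3/s.

0.0875


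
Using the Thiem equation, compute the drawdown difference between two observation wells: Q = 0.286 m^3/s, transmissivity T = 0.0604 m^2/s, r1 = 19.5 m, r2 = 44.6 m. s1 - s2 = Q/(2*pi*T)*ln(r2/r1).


Thiem equation: s1 - s2 = Q/(2*pi*T) * ln(r2/r1).
ln(r2/r1) = ln(44.6/19.5) = 0.8273.
Q/(2*pi*T) = 0.286 / (2*pi*0.0604) = 0.286 / 0.3795 = 0.7536.
s1 - s2 = 0.7536 * 0.8273 = 0.6235 m.

0.6235


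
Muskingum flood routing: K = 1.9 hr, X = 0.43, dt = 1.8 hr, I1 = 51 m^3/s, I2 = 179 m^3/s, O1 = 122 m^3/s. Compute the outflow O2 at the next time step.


Muskingum coefficients:
denom = 2*K*(1-X) + dt = 2*1.9*(1-0.43) + 1.8 = 3.966.
C0 = (dt - 2*K*X)/denom = (1.8 - 2*1.9*0.43)/3.966 = 0.0419.
C1 = (dt + 2*K*X)/denom = (1.8 + 2*1.9*0.43)/3.966 = 0.8659.
C2 = (2*K*(1-X) - dt)/denom = 0.0923.
O2 = C0*I2 + C1*I1 + C2*O1
   = 0.0419*179 + 0.8659*51 + 0.0923*122
   = 62.91 m^3/s.

62.91


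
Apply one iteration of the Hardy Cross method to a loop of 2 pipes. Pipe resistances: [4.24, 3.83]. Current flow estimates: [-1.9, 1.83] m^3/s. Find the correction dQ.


Numerator terms (r*Q*|Q|): 4.24*-1.9*|-1.9| = -15.3064; 3.83*1.83*|1.83| = 12.8263.
Sum of numerator = -2.4801.
Denominator terms (r*|Q|): 4.24*|-1.9| = 8.056; 3.83*|1.83| = 7.0089.
2 * sum of denominator = 2 * 15.0649 = 30.1298.
dQ = --2.4801 / 30.1298 = 0.0823 m^3/s.

0.0823


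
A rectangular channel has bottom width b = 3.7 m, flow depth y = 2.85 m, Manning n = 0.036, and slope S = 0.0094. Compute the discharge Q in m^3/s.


For a rectangular channel, the cross-sectional area A = b * y = 3.7 * 2.85 = 10.55 m^2.
The wetted perimeter P = b + 2y = 3.7 + 2*2.85 = 9.4 m.
Hydraulic radius R = A/P = 10.55/9.4 = 1.1218 m.
Velocity V = (1/n)*R^(2/3)*S^(1/2) = (1/0.036)*1.1218^(2/3)*0.0094^(1/2) = 2.9076 m/s.
Discharge Q = A * V = 10.55 * 2.9076 = 30.661 m^3/s.

30.661


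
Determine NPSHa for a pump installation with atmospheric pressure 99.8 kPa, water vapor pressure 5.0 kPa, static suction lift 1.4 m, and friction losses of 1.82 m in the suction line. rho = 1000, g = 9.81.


NPSHa = p_atm/(rho*g) - z_s - hf_s - p_vap/(rho*g).
p_atm/(rho*g) = 99.8*1000 / (1000*9.81) = 10.173 m.
p_vap/(rho*g) = 5.0*1000 / (1000*9.81) = 0.51 m.
NPSHa = 10.173 - 1.4 - 1.82 - 0.51
      = 6.44 m.

6.44


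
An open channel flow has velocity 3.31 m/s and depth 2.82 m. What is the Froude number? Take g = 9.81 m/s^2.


The Froude number is defined as Fr = V / sqrt(g*y).
g*y = 9.81 * 2.82 = 27.6642.
sqrt(g*y) = sqrt(27.6642) = 5.2597.
Fr = 3.31 / 5.2597 = 0.6293.

0.6293


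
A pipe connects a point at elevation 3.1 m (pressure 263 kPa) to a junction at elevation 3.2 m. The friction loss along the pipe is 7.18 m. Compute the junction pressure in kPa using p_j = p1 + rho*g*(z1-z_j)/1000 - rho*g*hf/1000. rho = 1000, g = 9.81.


Junction pressure: p_j = p1 + rho*g*(z1 - z_j)/1000 - rho*g*hf/1000.
Elevation term = 1000*9.81*(3.1 - 3.2)/1000 = -0.981 kPa.
Friction term = 1000*9.81*7.18/1000 = 70.436 kPa.
p_j = 263 + -0.981 - 70.436 = 191.58 kPa.

191.58


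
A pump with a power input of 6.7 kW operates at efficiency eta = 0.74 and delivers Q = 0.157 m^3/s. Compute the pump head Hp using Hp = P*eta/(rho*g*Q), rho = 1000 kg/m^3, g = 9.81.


Pump head formula: Hp = P * eta / (rho * g * Q).
Numerator: P * eta = 6.7 * 1000 * 0.74 = 4958.0 W.
Denominator: rho * g * Q = 1000 * 9.81 * 0.157 = 1540.17.
Hp = 4958.0 / 1540.17 = 3.22 m.

3.22


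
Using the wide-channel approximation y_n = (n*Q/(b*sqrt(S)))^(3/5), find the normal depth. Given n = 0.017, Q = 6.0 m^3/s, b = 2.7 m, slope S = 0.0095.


We use the wide-channel approximation y_n = (n*Q/(b*sqrt(S)))^(3/5).
sqrt(S) = sqrt(0.0095) = 0.097468.
Numerator: n*Q = 0.017 * 6.0 = 0.102.
Denominator: b*sqrt(S) = 2.7 * 0.097468 = 0.263164.
arg = 0.3876.
y_n = 0.3876^(3/5) = 0.5663 m.

0.5663


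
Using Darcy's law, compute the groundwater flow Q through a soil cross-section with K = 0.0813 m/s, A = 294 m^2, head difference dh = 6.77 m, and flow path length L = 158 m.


Darcy's law: Q = K * A * i, where i = dh/L.
Hydraulic gradient i = 6.77 / 158 = 0.042848.
Q = 0.0813 * 294 * 0.042848
  = 1.0242 m^3/s.

1.0242


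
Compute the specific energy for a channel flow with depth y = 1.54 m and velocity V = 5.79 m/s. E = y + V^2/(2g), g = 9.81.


Specific energy E = y + V^2/(2g).
Velocity head = V^2/(2g) = 5.79^2 / (2*9.81) = 33.5241 / 19.62 = 1.7087 m.
E = 1.54 + 1.7087 = 3.2487 m.

3.2487


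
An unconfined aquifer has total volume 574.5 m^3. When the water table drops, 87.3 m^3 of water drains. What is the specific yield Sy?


Specific yield Sy = Volume drained / Total volume.
Sy = 87.3 / 574.5
   = 0.152.

0.152


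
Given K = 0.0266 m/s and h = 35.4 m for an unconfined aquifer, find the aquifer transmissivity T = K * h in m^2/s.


Transmissivity is defined as T = K * h.
T = 0.0266 * 35.4
  = 0.9416 m^2/s.

0.9416


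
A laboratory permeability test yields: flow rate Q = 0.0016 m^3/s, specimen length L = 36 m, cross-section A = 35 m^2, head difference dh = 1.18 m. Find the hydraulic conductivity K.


From K = Q*L / (A*dh):
Numerator: Q*L = 0.0016 * 36 = 0.0576.
Denominator: A*dh = 35 * 1.18 = 41.3.
K = 0.0576 / 41.3 = 0.001395 m/s.

0.001395


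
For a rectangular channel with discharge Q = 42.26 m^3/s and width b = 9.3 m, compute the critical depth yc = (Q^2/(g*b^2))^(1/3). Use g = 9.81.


Using yc = (Q^2 / (g * b^2))^(1/3):
Q^2 = 42.26^2 = 1785.91.
g * b^2 = 9.81 * 9.3^2 = 9.81 * 86.49 = 848.47.
Q^2 / (g*b^2) = 1785.91 / 848.47 = 2.1049.
yc = 2.1049^(1/3) = 1.2816 m.

1.2816


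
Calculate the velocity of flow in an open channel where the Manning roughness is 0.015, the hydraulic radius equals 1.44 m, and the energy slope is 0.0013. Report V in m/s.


Manning's equation gives V = (1/n) * R^(2/3) * S^(1/2).
First, compute R^(2/3) = 1.44^(2/3) = 1.2752.
Next, S^(1/2) = 0.0013^(1/2) = 0.036056.
Then 1/n = 1/0.015 = 66.67.
V = 66.67 * 1.2752 * 0.036056 = 3.0652 m/s.

3.0652


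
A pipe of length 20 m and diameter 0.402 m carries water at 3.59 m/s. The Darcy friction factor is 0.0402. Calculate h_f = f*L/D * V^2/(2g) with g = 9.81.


Darcy-Weisbach equation: h_f = f * (L/D) * V^2/(2g).
f * L/D = 0.0402 * 20/0.402 = 2.0.
V^2/(2g) = 3.59^2 / (2*9.81) = 12.8881 / 19.62 = 0.6569 m.
h_f = 2.0 * 0.6569 = 1.314 m.

1.314


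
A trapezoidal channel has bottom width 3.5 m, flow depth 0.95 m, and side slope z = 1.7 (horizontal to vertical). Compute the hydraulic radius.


For a trapezoidal section with side slope z:
A = (b + z*y)*y = (3.5 + 1.7*0.95)*0.95 = 4.859 m^2.
P = b + 2*y*sqrt(1 + z^2) = 3.5 + 2*0.95*sqrt(1 + 1.7^2) = 7.247 m.
R = A/P = 4.859 / 7.247 = 0.6705 m.

0.6705


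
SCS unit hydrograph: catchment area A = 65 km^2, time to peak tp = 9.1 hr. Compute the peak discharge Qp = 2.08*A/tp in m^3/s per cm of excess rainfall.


SCS formula: Qp = 2.08 * A / tp.
Qp = 2.08 * 65 / 9.1
   = 135.2 / 9.1
   = 14.86 m^3/s per cm.

14.86


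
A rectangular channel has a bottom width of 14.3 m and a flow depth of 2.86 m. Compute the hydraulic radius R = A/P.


For a rectangular section:
Flow area A = b * y = 14.3 * 2.86 = 40.9 m^2.
Wetted perimeter P = b + 2y = 14.3 + 2*2.86 = 20.02 m.
Hydraulic radius R = A/P = 40.9 / 20.02 = 2.0429 m.

2.0429


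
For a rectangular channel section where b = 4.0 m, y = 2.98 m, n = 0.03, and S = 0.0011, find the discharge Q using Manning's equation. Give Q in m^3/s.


For a rectangular channel, the cross-sectional area A = b * y = 4.0 * 2.98 = 11.92 m^2.
The wetted perimeter P = b + 2y = 4.0 + 2*2.98 = 9.96 m.
Hydraulic radius R = A/P = 11.92/9.96 = 1.1968 m.
Velocity V = (1/n)*R^(2/3)*S^(1/2) = (1/0.03)*1.1968^(2/3)*0.0011^(1/2) = 1.2462 m/s.
Discharge Q = A * V = 11.92 * 1.2462 = 14.855 m^3/s.

14.855


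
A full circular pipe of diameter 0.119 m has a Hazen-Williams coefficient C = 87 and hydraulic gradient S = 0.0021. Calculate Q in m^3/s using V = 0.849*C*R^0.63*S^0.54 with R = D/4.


For a full circular pipe, R = D/4 = 0.119/4 = 0.0297 m.
V = 0.849 * 87 * 0.0297^0.63 * 0.0021^0.54
  = 0.849 * 87 * 0.109219 * 0.03581
  = 0.2889 m/s.
Pipe area A = pi*D^2/4 = pi*0.119^2/4 = 0.0111 m^2.
Q = A * V = 0.0111 * 0.2889 = 0.0032 m^3/s.

0.0032


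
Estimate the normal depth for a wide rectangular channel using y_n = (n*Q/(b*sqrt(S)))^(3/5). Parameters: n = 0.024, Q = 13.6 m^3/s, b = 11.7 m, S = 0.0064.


We use the wide-channel approximation y_n = (n*Q/(b*sqrt(S)))^(3/5).
sqrt(S) = sqrt(0.0064) = 0.08.
Numerator: n*Q = 0.024 * 13.6 = 0.3264.
Denominator: b*sqrt(S) = 11.7 * 0.08 = 0.936.
arg = 0.3487.
y_n = 0.3487^(3/5) = 0.5315 m.

0.5315


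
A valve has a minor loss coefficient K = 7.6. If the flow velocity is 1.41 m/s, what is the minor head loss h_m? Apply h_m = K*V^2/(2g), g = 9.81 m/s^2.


Minor loss formula: h_m = K * V^2/(2g).
V^2 = 1.41^2 = 1.9881.
V^2/(2g) = 1.9881 / 19.62 = 0.1013 m.
h_m = 7.6 * 0.1013 = 0.7701 m.

0.7701
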